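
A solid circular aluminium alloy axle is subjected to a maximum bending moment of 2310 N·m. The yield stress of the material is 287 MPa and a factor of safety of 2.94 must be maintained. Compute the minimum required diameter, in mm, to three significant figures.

d = 62.2 mm

σ_allow = 287/2.94 = 97.62 MPa.
For a solid circular section σ = 32M/(πd³), so d³ = 32M/(π σ_allow) = 32×2310000/(π×97.62) = 241000 mm³.
d = 62.23 mm.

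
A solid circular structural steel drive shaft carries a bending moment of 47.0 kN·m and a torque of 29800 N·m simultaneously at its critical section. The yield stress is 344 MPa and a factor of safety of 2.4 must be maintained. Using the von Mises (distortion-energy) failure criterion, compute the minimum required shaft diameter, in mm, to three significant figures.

d = 156 mm

σ_allow = σ_y/n = 344/2.4 = 143.3 MPa.
For a solid shaft σ_b = 32M/(πd³) and τ = 16T/(πd³), so the von Mises stress is σ' = (16/πd³)·√(4M²+3T²).
√(4M²+3T²) = √(4×(4.700×10^7)² + 3×(2.980×10^7)²) = 1.072×10^8 N·mm.
d³ = 16×1.072×10^8/(π×143.3) = 3.810×10^6 mm³.
d = 156.2 mm.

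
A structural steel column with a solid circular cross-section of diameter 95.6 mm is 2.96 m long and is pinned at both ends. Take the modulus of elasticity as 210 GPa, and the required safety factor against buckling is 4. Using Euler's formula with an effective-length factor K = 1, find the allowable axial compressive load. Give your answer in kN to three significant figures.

P_allow = 242 kN

I = πd⁴/64 = π×95.6⁴/64 = 4.100×10^6 mm⁴.
Effective length L_e = KL = 1×2.96 m = 2960 mm.
Euler critical load P_cr = π²EI/L_e² = π²×210000×4.100×10^6/2960² = 969900 N.
P_allow = P_cr/n = 969900/4 = 242500 N.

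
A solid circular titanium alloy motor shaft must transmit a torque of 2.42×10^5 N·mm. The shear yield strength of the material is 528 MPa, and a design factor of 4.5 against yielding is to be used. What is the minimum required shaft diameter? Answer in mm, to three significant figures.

d = 21.9 mm

Allowable shear stress τ_allow = 528/4.5 = 117.3 MPa.
For a solid shaft τ = 16T/(πd³), so d³ = 16T/(π τ_allow) = 16×242000/(π×117.3) = 10500 mm³.
d = (10500)^(1/3) = 21.90 mm.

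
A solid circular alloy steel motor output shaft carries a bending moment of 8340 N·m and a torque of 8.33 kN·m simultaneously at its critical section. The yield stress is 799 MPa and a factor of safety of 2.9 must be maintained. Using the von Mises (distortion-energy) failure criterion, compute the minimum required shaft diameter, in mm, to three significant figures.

σ_allow = σ_y/n = 799/2.9 = 275.5 MPa.
For a solid shaft σ_b = 32M/(πd³) and τ = 16T/(πd³), so the von Mises stress is σ' = (16/πd³)·√(4M²+3T²).
√(4M²+3T²) = √(4×(8.340×10^6)² + 3×(8.330×10^6)²) = 2.205×10^7 N·mm.
d³ = 16×2.205×10^7/(π×275.5) = 407700 mm³.
d = 74.15 mm.

d = 74.1 mm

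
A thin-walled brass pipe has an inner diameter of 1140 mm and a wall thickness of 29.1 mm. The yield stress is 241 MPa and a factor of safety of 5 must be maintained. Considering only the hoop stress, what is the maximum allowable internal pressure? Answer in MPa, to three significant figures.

p_allow = 2.46 MPa

σ_allow = 241/5 = 48.20 MPa.
σ_h = pD/(2t) → p_allow = 2σ_allow t/D = 2×48.20×29.1/1140 = 2.461 MPa.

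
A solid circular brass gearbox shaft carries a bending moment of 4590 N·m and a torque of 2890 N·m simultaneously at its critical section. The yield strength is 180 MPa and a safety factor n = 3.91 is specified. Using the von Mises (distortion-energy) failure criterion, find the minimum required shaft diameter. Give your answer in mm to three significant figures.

d = 105 mm

σ_allow = σ_y/n = 180/3.91 = 46.04 MPa.
For a solid shaft σ_b = 32M/(πd³) and τ = 16T/(πd³), so the von Mises stress is σ' = (16/πd³)·√(4M²+3T²).
√(4M²+3T²) = √(4×(4.590×10^6)² + 3×(2.890×10^6)²) = 1.046×10^7 N·mm.
d³ = 16×1.046×10^7/(π×46.04) = 1.157×10^6 mm³.
d = 105.0 mm.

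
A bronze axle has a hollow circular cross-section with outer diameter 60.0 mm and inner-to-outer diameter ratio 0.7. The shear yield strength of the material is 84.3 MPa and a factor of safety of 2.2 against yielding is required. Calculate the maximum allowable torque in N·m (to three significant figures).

τ_allow = 84.3/2.2 = 38.32 MPa.
For a hollow shaft T_allow = τ_allow·πd_o³(1−k⁴)/16 with 1−k⁴ = 0.7599, so πd_o³(1−k⁴)/16 = 32230 mm³.
T_allow = 38.32×32230 = 1.235×10^6 N·mm = 1235 N·m.

T_allow = 1230 N·m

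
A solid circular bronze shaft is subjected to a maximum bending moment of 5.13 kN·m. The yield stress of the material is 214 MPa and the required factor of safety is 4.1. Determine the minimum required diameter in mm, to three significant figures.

σ_allow = 214/4.1 = 52.20 MPa.
For a solid circular section σ = 32M/(πd³), so d³ = 32M/(π σ_allow) = 32×5130000/(π×52.20) = 1.001×10^6 mm³.
d = 100.0 mm.

d = 100 mm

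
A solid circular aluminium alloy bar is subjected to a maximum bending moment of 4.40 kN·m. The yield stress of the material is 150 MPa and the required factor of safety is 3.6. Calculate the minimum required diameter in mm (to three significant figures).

d = 102 mm

σ_allow = 150/3.6 = 41.67 MPa.
For a solid circular section σ = 32M/(πd³), so d³ = 32M/(π σ_allow) = 32×4400000/(π×41.67) = 1.076×10^6 mm³.
d = 102.5 mm.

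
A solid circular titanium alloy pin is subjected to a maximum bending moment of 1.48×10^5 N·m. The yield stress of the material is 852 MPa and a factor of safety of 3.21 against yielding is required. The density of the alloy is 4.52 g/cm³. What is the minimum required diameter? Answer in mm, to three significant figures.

d = 178 mm

σ_allow = 852/3.21 = 265.4 MPa.
For a solid circular section σ = 32M/(πd³), so d³ = 32M/(π σ_allow) = 32×1.4800×10^8/(π×265.4) = 5.680×10^6 mm³.
d = 178.4 mm.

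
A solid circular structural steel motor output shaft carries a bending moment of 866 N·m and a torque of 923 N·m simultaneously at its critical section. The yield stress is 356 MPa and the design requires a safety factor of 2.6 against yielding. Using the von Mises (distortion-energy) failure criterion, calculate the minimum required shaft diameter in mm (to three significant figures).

d = 44.4 mm

σ_allow = σ_y/n = 356/2.6 = 136.9 MPa.
For a solid shaft σ_b = 32M/(πd³) and τ = 16T/(πd³), so the von Mises stress is σ' = (16/πd³)·√(4M²+3T²).
√(4M²+3T²) = √(4×(866000)² + 3×(923000)²) = 2.357×10^6 N·mm.
d³ = 16×2.357×10^6/(π×136.9) = 87670 mm³.
d = 44.42 mm.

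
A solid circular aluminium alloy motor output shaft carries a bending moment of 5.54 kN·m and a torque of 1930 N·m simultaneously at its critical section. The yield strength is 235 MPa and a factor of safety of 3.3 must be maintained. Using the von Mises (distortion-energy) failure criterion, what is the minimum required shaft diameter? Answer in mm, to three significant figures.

d = 93.9 mm

σ_allow = σ_y/n = 235/3.3 = 71.21 MPa.
For a solid shaft σ_b = 32M/(πd³) and τ = 16T/(πd³), so the von Mises stress is σ' = (16/πd³)·√(4M²+3T²).
√(4M²+3T²) = √(4×(5.540×10^6)² + 3×(1.930×10^6)²) = 1.157×10^7 N·mm.
d³ = 16×1.157×10^7/(π×71.21) = 827700 mm³.
d = 93.89 mm.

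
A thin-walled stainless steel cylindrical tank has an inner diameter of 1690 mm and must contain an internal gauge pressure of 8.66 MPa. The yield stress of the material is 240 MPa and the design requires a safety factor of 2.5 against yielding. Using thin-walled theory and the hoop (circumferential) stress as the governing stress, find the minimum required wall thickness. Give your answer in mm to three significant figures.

σ_allow = 240/2.5 = 96.00 MPa.
Hoop stress σ_h = pD/(2t), so t = pD/(2σ_allow) = 8.66×1690/(2×96.00) = 76.23 mm.

t = 76.2 mm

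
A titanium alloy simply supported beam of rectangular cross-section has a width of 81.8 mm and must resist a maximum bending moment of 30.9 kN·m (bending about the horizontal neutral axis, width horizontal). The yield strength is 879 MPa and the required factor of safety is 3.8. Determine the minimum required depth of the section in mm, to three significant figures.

σ_allow = 879/3.8 = 231.3 MPa.
For a rectangular section σ = 6M/(bh²), so h² = 6M/(b σ_allow) = 6×3.0900×10^7/(81.8×231.3) = 9798 mm².
h = 98.99 mm.

h = 99.0 mm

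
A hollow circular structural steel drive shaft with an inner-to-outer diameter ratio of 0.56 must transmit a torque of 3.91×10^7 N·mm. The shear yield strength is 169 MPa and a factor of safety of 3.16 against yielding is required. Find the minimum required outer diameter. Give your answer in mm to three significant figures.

τ_allow = 169/3.16 = 53.48 MPa.
For a hollow shaft τ = 16T/[πd_o³(1−k⁴)] with k = 0.56, so 1−k⁴ = 0.9017.
d_o³ = 16T/[π τ_allow (1−k⁴)] = 16×3.9100×10^7/(π×53.48×0.9017) = 4.130×10^6 mm³.
d_o = 160.4 mm.

d_o = 160 mm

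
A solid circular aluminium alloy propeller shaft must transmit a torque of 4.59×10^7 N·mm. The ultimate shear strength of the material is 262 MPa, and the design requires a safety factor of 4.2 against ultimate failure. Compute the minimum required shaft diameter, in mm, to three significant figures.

Allowable shear stress τ_allow = 262/4.2 = 62.38 MPa.
For a solid shaft τ = 16T/(πd³), so d³ = 16T/(π τ_allow) = 16×4.5900×10^7/(π×62.38) = 3.747×10^6 mm³.
d = (3.747×10^6)^(1/3) = 155.3 mm.

d = 155 mm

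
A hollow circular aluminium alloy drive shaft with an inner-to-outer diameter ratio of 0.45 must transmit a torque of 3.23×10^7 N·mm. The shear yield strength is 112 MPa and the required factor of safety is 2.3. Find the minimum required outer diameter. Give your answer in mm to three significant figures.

d_o = 152 mm

τ_allow = 112/2.3 = 48.70 MPa.
For a hollow shaft τ = 16T/[πd_o³(1−k⁴)] with k = 0.45, so 1−k⁴ = 0.9590.
d_o³ = 16T/[π τ_allow (1−k⁴)] = 16×3.2300×10^7/(π×48.70×0.9590) = 3.523×10^6 mm³.
d_o = 152.2 mm.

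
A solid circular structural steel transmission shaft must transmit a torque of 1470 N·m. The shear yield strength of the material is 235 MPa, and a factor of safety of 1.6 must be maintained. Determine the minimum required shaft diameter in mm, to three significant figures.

d = 37.1 mm

Allowable shear stress τ_allow = 235/1.6 = 146.9 MPa.
For a solid shaft τ = 16T/(πd³), so d³ = 16T/(π τ_allow) = 16×1470000/(π×146.9) = 50970 mm³.
d = (50970)^(1/3) = 37.08 mm.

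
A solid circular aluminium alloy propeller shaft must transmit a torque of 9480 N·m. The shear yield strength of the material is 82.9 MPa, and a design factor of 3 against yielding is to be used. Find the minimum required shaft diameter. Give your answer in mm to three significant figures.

Allowable shear stress τ_allow = 82.9/3 = 27.63 MPa.
For a solid shaft τ = 16T/(πd³), so d³ = 16T/(π τ_allow) = 16×9480000/(π×27.63) = 1.747×10^6 mm³.
d = (1.747×10^6)^(1/3) = 120.4 mm.

d = 120 mm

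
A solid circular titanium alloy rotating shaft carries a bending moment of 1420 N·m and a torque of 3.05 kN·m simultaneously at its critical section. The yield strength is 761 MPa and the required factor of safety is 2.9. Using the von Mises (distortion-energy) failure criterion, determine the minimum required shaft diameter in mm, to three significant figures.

d = 48.8 mm

σ_allow = σ_y/n = 761/2.9 = 262.4 MPa.
For a solid shaft σ_b = 32M/(πd³) and τ = 16T/(πd³), so the von Mises stress is σ' = (16/πd³)·√(4M²+3T²).
√(4M²+3T²) = √(4×(1.420×10^6)² + 3×(3.050×10^6)²) = 5.998×10^6 N·mm.
d³ = 16×5.998×10^6/(π×262.4) = 116400 mm³.
d = 48.83 mm.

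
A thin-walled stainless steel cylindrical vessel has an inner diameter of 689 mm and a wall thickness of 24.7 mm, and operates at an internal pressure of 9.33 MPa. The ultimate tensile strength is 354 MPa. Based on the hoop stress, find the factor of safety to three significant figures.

n = 2.72

σ_h = pD/(2t) = 9.33×689/(2×24.7) = 130.1 MPa.
n = 354/130.1 = 2.720.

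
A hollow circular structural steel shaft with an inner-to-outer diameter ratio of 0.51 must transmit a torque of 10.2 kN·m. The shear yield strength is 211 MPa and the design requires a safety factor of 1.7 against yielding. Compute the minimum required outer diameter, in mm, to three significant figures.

τ_allow = 211/1.7 = 124.1 MPa.
For a hollow shaft τ = 16T/[πd_o³(1−k⁴)] with k = 0.51, so 1−k⁴ = 0.9323.
d_o³ = 16T/[π τ_allow (1−k⁴)] = 16×1.0200×10^7/(π×124.1×0.9323) = 448900 mm³.
d_o = 76.57 mm.

d_o = 76.6 mm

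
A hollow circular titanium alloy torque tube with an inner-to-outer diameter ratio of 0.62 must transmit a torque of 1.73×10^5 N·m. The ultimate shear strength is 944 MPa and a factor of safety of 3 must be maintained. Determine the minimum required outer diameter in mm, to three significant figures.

d_o = 149 mm

τ_allow = 944/3 = 314.7 MPa.
For a hollow shaft τ = 16T/[πd_o³(1−k⁴)] with k = 0.62, so 1−k⁴ = 0.8522.
d_o³ = 16T/[π τ_allow (1−k⁴)] = 16×1.7300×10^8/(π×314.7×0.8522) = 3.286×10^6 mm³.
d_o = 148.7 mm.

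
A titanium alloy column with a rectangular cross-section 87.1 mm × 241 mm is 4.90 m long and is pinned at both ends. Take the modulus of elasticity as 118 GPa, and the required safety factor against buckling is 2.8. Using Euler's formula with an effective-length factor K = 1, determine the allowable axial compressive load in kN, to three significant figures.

P_allow = 230 kN

Buckling occurs about the weak axis: I_min = h·b³/12 = 241×87.1³/12 = 1.327×10^7 mm⁴ (b = 87.1 mm is the smaller dimension).
Effective length L_e = KL = 1×4.90 m = 4900 mm.
Euler critical load P_cr = π²EI/L_e² = π²×118000×1.327×10^7/4900² = 643700 N.
P_allow = P_cr/n = 643700/2.8 = 229900 N.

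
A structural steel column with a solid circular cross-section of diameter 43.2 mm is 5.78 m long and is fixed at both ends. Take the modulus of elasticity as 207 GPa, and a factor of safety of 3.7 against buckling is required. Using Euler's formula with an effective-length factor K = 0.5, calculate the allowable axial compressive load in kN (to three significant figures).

P_allow = 11.3 kN

I = πd⁴/64 = π×43.2⁴/64 = 171000 mm⁴.
Effective length L_e = KL = 0.5×5.78 m = 2890 mm.
Euler critical load P_cr = π²EI/L_e² = π²×207000×171000/2890² = 41820 N.
P_allow = P_cr/n = 41820/3.7 = 11300 N.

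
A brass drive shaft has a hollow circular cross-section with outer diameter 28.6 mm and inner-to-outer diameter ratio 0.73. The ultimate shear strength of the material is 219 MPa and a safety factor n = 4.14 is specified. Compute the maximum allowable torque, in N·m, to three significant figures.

T_allow = 174 N·m

τ_allow = 219/4.14 = 52.90 MPa.
For a hollow shaft T_allow = τ_allow·πd_o³(1−k⁴)/16 with 1−k⁴ = 0.7160, so πd_o³(1−k⁴)/16 = 3289 mm³.
T_allow = 52.90×3289 = 174000 N·mm = 174.0 N·m.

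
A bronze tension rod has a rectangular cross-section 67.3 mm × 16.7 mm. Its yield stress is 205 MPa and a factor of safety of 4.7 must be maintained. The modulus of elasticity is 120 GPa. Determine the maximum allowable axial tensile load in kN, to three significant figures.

σ_allow = 205/4.7 = 43.62 MPa.
A = 67.3×16.7 = 1124 mm².
F_allow = σ_allow × A = 43.62×1124 = 49020 N.

F_allow = 49.0 kN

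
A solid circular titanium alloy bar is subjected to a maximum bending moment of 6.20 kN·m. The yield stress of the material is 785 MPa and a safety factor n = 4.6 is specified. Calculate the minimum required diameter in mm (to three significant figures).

d = 71.8 mm

σ_allow = 785/4.6 = 170.7 MPa.
For a solid circular section σ = 32M/(πd³), so d³ = 32M/(π σ_allow) = 32×6200000/(π×170.7) = 370100 mm³.
d = 71.79 mm.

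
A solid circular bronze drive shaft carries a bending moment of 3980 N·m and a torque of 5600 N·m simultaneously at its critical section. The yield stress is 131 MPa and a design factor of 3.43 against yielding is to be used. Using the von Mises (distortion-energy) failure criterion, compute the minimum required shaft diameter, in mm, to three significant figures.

d = 119 mm

σ_allow = σ_y/n = 131/3.43 = 38.19 MPa.
For a solid shaft σ_b = 32M/(πd³) and τ = 16T/(πd³), so the von Mises stress is σ' = (16/πd³)·√(4M²+3T²).
√(4M²+3T²) = √(4×(3.980×10^6)² + 3×(5.600×10^6)²) = 1.255×10^7 N·mm.
d³ = 16×1.255×10^7/(π×38.19) = 1.673×10^6 mm³.
d = 118.7 mm.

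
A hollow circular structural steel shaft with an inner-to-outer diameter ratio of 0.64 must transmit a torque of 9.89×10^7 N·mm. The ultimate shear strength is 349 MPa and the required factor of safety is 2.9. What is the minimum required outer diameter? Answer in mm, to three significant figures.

τ_allow = 349/2.9 = 120.3 MPa.
For a hollow shaft τ = 16T/[πd_o³(1−k⁴)] with k = 0.64, so 1−k⁴ = 0.8322.
d_o³ = 16T/[π τ_allow (1−k⁴)] = 16×9.8900×10^7/(π×120.3×0.8322) = 5.029×10^6 mm³.
d_o = 171.3 mm.

d_o = 171 mm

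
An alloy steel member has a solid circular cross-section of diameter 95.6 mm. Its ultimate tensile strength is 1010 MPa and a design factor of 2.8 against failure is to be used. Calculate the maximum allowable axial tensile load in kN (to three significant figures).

F_allow = 2590 kN

σ_allow = 1010/2.8 = 360.7 MPa.
A = πd²/4 = π×95.6²/4 = 7178 mm².
F_allow = σ_allow × A = 360.7×7178 = 2.589×10^6 N.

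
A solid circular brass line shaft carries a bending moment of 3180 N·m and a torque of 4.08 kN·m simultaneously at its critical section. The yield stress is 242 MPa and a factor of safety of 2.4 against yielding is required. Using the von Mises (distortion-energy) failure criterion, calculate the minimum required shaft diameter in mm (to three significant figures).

d = 78.3 mm

σ_allow = σ_y/n = 242/2.4 = 100.8 MPa.
For a solid shaft σ_b = 32M/(πd³) and τ = 16T/(πd³), so the von Mises stress is σ' = (16/πd³)·√(4M²+3T²).
√(4M²+3T²) = √(4×(3.180×10^6)² + 3×(4.080×10^6)²) = 9.507×10^6 N·mm.
d³ = 16×9.507×10^6/(π×100.8) = 480200 mm³.
d = 78.31 mm.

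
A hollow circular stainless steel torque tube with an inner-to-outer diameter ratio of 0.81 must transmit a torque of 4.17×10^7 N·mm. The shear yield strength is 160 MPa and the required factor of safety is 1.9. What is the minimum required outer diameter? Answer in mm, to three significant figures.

d_o = 164 mm

τ_allow = 160/1.9 = 84.21 MPa.
For a hollow shaft τ = 16T/[πd_o³(1−k⁴)] with k = 0.81, so 1−k⁴ = 0.5695.
d_o³ = 16T/[π τ_allow (1−k⁴)] = 16×4.1700×10^7/(π×84.21×0.5695) = 4.428×10^6 mm³.
d_o = 164.2 mm.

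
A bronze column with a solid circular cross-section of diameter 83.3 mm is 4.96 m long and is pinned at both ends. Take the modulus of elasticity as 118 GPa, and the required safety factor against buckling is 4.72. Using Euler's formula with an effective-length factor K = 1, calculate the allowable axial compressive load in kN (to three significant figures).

P_allow = 23.7 kN

I = πd⁴/64 = π×83.3⁴/64 = 2.363×10^6 mm⁴.
Effective length L_e = KL = 1×4.96 m = 4960 mm.
Euler critical load P_cr = π²EI/L_e² = π²×118000×2.363×10^6/4960² = 111900 N.
P_allow = P_cr/n = 111900/4.72 = 23700 N.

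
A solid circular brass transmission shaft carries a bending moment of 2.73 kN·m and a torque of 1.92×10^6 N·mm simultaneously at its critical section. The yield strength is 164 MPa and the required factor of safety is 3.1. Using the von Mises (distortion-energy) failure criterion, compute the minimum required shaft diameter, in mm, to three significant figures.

σ_allow = σ_y/n = 164/3.1 = 52.90 MPa.
For a solid shaft σ_b = 32M/(πd³) and τ = 16T/(πd³), so the von Mises stress is σ' = (16/πd³)·√(4M²+3T²).
√(4M²+3T²) = √(4×(2.730×10^6)² + 3×(1.920×10^6)²) = 6.393×10^6 N·mm.
d³ = 16×6.393×10^6/(π×52.90) = 615500 mm³.
d = 85.06 mm.

d = 85.1 mm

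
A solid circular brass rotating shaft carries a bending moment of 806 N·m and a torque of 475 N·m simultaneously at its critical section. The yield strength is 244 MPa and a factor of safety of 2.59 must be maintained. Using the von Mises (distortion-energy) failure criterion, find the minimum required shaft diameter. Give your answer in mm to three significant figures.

d = 46.1 mm

σ_allow = σ_y/n = 244/2.59 = 94.21 MPa.
For a solid shaft σ_b = 32M/(πd³) and τ = 16T/(πd³), so the von Mises stress is σ' = (16/πd³)·√(4M²+3T²).
√(4M²+3T²) = √(4×(806000)² + 3×(475000)²) = 1.810×10^6 N·mm.
d³ = 16×1.810×10^6/(π×94.21) = 97840 mm³.
d = 46.08 mm.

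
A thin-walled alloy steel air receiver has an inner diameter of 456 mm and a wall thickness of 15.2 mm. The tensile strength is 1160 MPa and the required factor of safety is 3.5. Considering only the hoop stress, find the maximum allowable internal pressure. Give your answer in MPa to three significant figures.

σ_allow = 1160/3.5 = 331.4 MPa.
σ_h = pD/(2t) → p_allow = 2σ_allow t/D = 2×331.4×15.2/456 = 22.10 MPa.

p_allow = 22.1 MPa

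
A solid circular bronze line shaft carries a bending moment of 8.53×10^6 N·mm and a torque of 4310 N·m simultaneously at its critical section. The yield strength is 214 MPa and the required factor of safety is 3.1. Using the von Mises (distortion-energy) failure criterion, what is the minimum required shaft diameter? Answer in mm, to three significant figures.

σ_allow = σ_y/n = 214/3.1 = 69.03 MPa.
For a solid shaft σ_b = 32M/(πd³) and τ = 16T/(πd³), so the von Mises stress is σ' = (16/πd³)·√(4M²+3T²).
√(4M²+3T²) = √(4×(8.530×10^6)² + 3×(4.310×10^6)²) = 1.862×10^7 N·mm.
d³ = 16×1.862×10^7/(π×69.03) = 1.374×10^6 mm³.
d = 111.2 mm.

d = 111 mm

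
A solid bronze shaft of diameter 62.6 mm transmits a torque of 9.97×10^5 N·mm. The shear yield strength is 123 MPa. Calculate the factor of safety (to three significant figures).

n = 5.94

τ = 16T/(πd³) = 16×997000/(π×62.6³) = 20.70 MPa.
n = τ_limit/τ = 123/20.70 = 5.942.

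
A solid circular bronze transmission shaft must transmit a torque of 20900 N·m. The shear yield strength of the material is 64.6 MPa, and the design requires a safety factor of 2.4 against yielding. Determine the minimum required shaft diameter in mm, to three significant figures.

d = 158 mm

Allowable shear stress τ_allow = 64.6/2.4 = 26.92 MPa.
For a solid shaft τ = 16T/(πd³), so d³ = 16T/(π τ_allow) = 16×2.0900×10^7/(π×26.92) = 3.955×10^6 mm³.
d = (3.955×10^6)^(1/3) = 158.1 mm.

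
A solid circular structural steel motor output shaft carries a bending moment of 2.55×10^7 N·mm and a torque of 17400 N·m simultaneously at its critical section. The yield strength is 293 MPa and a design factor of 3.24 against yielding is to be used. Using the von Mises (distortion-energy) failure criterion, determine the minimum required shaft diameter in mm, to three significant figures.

σ_allow = σ_y/n = 293/3.24 = 90.43 MPa.
For a solid shaft σ_b = 32M/(πd³) and τ = 16T/(πd³), so the von Mises stress is σ' = (16/πd³)·√(4M²+3T²).
√(4M²+3T²) = √(4×(2.550×10^7)² + 3×(1.740×10^7)²) = 5.924×10^7 N·mm.
d³ = 16×5.924×10^7/(π×90.43) = 3.336×10^6 mm³.
d = 149.4 mm.

d = 149 mm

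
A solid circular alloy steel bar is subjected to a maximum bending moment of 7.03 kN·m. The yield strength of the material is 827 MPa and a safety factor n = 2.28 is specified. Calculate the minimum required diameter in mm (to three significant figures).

d = 58.2 mm

σ_allow = 827/2.28 = 362.7 MPa.
For a solid circular section σ = 32M/(πd³), so d³ = 32M/(π σ_allow) = 32×7030000/(π×362.7) = 197400 mm³.
d = 58.23 mm.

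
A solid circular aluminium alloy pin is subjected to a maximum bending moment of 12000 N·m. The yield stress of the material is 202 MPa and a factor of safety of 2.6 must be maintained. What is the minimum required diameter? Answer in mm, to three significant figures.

σ_allow = 202/2.6 = 77.69 MPa.
For a solid circular section σ = 32M/(πd³), so d³ = 32M/(π σ_allow) = 32×1.2000×10^7/(π×77.69) = 1.573×10^6 mm³.
d = 116.3 mm.

d = 116 mm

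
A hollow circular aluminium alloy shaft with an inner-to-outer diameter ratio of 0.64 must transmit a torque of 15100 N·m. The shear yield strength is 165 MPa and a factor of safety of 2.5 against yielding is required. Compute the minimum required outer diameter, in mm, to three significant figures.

τ_allow = 165/2.5 = 66.00 MPa.
For a hollow shaft τ = 16T/[πd_o³(1−k⁴)] with k = 0.64, so 1−k⁴ = 0.8322.
d_o³ = 16T/[π τ_allow (1−k⁴)] = 16×1.5100×10^7/(π×66.00×0.8322) = 1.400×10^6 mm³.
d_o = 111.9 mm.

d_o = 112 mm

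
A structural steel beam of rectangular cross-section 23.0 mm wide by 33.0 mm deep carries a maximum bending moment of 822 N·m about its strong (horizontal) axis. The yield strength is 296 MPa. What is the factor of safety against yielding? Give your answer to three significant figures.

Section modulus S = bh²/6 = 23.0×33.0²/6 = 4174 mm³.
σ = M/S = 822000/4174 = 196.9 MPa.
n = 296/196.9 = 1.503.

n = 1.50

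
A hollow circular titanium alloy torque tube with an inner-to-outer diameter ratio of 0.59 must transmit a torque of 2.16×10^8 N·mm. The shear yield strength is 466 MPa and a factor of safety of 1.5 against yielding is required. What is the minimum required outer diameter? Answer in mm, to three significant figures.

τ_allow = 466/1.5 = 310.7 MPa.
For a hollow shaft τ = 16T/[πd_o³(1−k⁴)] with k = 0.59, so 1−k⁴ = 0.8788.
d_o³ = 16T/[π τ_allow (1−k⁴)] = 16×2.1600×10^8/(π×310.7×0.8788) = 4.029×10^6 mm³.
d_o = 159.1 mm.

d_o = 159 mm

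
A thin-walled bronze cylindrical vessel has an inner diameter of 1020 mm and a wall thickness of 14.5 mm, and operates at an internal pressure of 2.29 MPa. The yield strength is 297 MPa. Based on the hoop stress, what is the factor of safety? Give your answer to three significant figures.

n = 3.69

σ_h = pD/(2t) = 2.29×1020/(2×14.5) = 80.54 MPa.
n = 297/80.54 = 3.687.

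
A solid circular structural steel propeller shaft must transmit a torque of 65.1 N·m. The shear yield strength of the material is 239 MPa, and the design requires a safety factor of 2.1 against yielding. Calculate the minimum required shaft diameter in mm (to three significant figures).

d = 14.3 mm

Allowable shear stress τ_allow = 239/2.1 = 113.8 MPa.
For a solid shaft τ = 16T/(πd³), so d³ = 16T/(π τ_allow) = 16×65100/(π×113.8) = 2913 mm³.
d = (2913)^(1/3) = 14.28 mm.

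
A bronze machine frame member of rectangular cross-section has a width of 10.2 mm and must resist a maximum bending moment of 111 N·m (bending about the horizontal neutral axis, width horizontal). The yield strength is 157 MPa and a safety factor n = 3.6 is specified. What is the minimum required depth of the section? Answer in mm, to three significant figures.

h = 38.7 mm

σ_allow = 157/3.6 = 43.61 MPa.
For a rectangular section σ = 6M/(bh²), so h² = 6M/(b σ_allow) = 6×111000/(10.2×43.61) = 1497 mm².
h = 38.69 mm.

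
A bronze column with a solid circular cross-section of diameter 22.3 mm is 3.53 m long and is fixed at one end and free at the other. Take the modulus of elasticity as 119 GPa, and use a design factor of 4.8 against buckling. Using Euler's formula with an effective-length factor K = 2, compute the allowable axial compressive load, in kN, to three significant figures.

I = πd⁴/64 = π×22.3⁴/64 = 12140 mm⁴.
Effective length L_e = KL = 2×3.53 m = 7060 mm.
Euler critical load P_cr = π²EI/L_e² = π²×119000×12140/7060² = 286.0 N.
P_allow = P_cr/n = 286.0/4.8 = 59.59 N.

P_allow = 0.0596 kN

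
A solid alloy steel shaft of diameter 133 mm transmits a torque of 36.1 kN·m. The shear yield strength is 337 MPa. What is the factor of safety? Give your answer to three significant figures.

τ = 16T/(πd³) = 16×3.6100×10^7/(π×133³) = 78.15 MPa.
n = τ_limit/τ = 337/78.15 = 4.312.

n = 4.31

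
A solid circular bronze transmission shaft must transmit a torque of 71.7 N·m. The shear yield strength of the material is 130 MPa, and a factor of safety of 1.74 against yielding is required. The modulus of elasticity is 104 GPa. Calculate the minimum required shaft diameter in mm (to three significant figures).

Allowable shear stress τ_allow = 130/1.74 = 74.71 MPa.
For a solid shaft τ = 16T/(πd³), so d³ = 16T/(π τ_allow) = 16×71700/(π×74.71) = 4888 mm³.
d = (4888)^(1/3) = 16.97 mm.

d = 17.0 mm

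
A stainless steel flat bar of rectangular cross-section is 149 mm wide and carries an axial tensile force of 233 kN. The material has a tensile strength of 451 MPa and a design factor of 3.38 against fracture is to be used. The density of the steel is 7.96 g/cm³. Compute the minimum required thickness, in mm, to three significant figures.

σ_allow = 451/3.38 = 133.4 MPa.
Required area A = F/σ_allow = 233000/133.4 = 1746 mm².
t = A/w = 1746/149 = 11.72 mm.

t = 11.7 mm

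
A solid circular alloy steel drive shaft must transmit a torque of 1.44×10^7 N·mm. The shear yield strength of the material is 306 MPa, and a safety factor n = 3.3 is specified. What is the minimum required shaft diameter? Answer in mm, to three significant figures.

d = 92.5 mm

Allowable shear stress τ_allow = 306/3.3 = 92.73 MPa.
For a solid shaft τ = 16T/(πd³), so d³ = 16T/(π τ_allow) = 16×1.4400×10^7/(π×92.73) = 790900 mm³.
d = (790900)^(1/3) = 92.48 mm.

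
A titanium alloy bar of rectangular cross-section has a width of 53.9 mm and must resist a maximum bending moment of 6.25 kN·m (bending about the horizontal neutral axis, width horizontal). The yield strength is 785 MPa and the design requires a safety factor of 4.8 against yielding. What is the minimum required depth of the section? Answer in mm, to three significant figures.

h = 65.2 mm

σ_allow = 785/4.8 = 163.5 MPa.
For a rectangular section σ = 6M/(bh²), so h² = 6M/(b σ_allow) = 6×6250000/(53.9×163.5) = 4254 mm².
h = 65.22 mm.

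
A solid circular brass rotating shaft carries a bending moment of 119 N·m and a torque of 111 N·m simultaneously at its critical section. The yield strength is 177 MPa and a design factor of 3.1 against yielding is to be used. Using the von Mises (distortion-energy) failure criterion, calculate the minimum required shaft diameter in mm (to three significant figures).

σ_allow = σ_y/n = 177/3.1 = 57.10 MPa.
For a solid shaft σ_b = 32M/(πd³) and τ = 16T/(πd³), so the von Mises stress is σ' = (16/πd³)·√(4M²+3T²).
√(4M²+3T²) = √(4×(119000)² + 3×(111000)²) = 306000 N·mm.
d³ = 16×306000/(π×57.10) = 27290 mm³.
d = 30.11 mm.

d = 30.1 mm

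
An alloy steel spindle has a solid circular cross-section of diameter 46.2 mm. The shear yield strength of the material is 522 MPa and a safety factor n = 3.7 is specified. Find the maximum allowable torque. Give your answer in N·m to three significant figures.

τ_allow = 522/3.7 = 141.1 MPa.
For a solid shaft T_allow = τ_allow·πd³/16; πd³/16 = π×46.2³/16 = 19360 mm³.
T_allow = 141.1×19360 = 2.732×10^6 N·mm = 2732 N·m.

T_allow = 2730 N·m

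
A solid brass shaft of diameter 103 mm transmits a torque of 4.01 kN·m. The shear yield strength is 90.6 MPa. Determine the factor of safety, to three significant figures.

τ = 16T/(πd³) = 16×4010000/(π×103³) = 18.69 MPa.
n = τ_limit/τ = 90.6/18.69 = 4.848.

n = 4.85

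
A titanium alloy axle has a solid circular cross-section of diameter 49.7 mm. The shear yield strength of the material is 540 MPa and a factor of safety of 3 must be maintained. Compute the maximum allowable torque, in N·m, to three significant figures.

T_allow = 4340 N·m

τ_allow = 540/3 = 180.0 MPa.
For a solid shaft T_allow = τ_allow·πd³/16; πd³/16 = π×49.7³/16 = 24100 mm³.
T_allow = 180.0×24100 = 4.339×10^6 N·mm = 4339 N·m.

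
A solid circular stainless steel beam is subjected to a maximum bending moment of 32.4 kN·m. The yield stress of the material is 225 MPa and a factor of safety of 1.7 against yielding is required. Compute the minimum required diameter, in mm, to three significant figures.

σ_allow = 225/1.7 = 132.4 MPa.
For a solid circular section σ = 32M/(πd³), so d³ = 32M/(π σ_allow) = 32×3.2400×10^7/(π×132.4) = 2.494×10^6 mm³.
d = 135.6 mm.

d = 136 mm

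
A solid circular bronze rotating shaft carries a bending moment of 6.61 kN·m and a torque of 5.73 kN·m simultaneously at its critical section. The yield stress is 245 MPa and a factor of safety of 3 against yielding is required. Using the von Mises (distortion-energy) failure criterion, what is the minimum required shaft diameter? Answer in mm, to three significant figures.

σ_allow = σ_y/n = 245/3 = 81.67 MPa.
For a solid shaft σ_b = 32M/(πd³) and τ = 16T/(πd³), so the von Mises stress is σ' = (16/πd³)·√(4M²+3T²).
√(4M²+3T²) = √(4×(6.610×10^6)² + 3×(5.730×10^6)²) = 1.653×10^7 N·mm.
d³ = 16×1.653×10^7/(π×81.67) = 1.031×10^6 mm³.
d = 101.0 mm.

d = 101 mm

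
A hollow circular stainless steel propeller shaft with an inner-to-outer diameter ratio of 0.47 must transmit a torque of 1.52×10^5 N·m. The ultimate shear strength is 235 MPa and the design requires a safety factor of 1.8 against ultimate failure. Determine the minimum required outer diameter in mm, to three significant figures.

d_o = 184 mm

τ_allow = 235/1.8 = 130.6 MPa.
For a hollow shaft τ = 16T/[πd_o³(1−k⁴)] with k = 0.47, so 1−k⁴ = 0.9512.
d_o³ = 16T/[π τ_allow (1−k⁴)] = 16×1.5200×10^8/(π×130.6×0.9512) = 6.234×10^6 mm³.
d_o = 184.0 mm.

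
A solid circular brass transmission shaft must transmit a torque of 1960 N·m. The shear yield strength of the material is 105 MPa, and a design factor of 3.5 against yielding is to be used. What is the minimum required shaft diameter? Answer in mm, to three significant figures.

d = 69.3 mm

Allowable shear stress τ_allow = 105/3.5 = 30.00 MPa.
For a solid shaft τ = 16T/(πd³), so d³ = 16T/(π τ_allow) = 16×1960000/(π×30.00) = 332700 mm³.
d = (332700)^(1/3) = 69.29 mm.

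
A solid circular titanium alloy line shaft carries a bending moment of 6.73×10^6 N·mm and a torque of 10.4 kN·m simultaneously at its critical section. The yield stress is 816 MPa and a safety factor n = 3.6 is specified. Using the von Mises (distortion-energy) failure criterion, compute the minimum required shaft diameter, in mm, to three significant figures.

d = 79.6 mm

σ_allow = σ_y/n = 816/3.6 = 226.7 MPa.
For a solid shaft σ_b = 32M/(πd³) and τ = 16T/(πd³), so the von Mises stress is σ' = (16/πd³)·√(4M²+3T²).
√(4M²+3T²) = √(4×(6.730×10^6)² + 3×(1.040×10^7)²) = 2.249×10^7 N·mm.
d³ = 16×2.249×10^7/(π×226.7) = 505300 mm³.
d = 79.65 mm.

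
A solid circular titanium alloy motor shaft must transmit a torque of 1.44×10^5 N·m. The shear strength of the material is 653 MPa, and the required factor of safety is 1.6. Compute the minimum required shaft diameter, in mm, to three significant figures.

Allowable shear stress τ_allow = 653/1.6 = 408.1 MPa.
For a solid shaft τ = 16T/(πd³), so d³ = 16T/(π τ_allow) = 16×1.4400×10^8/(π×408.1) = 1.797×10^6 mm³.
d = (1.797×10^6)^(1/3) = 121.6 mm.

d = 122 mm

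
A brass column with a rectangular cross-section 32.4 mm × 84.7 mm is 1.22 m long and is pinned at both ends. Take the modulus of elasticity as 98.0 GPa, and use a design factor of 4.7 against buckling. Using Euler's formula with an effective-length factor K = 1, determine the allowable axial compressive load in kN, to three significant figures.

Buckling occurs about the weak axis: I_min = h·b³/12 = 84.7×32.4³/12 = 240100 mm⁴ (b = 32.4 mm is the smaller dimension).
Effective length L_e = KL = 1×1.22 m = 1220 mm.
Euler critical load P_cr = π²EI/L_e² = π²×98000×240100/1220² = 156000 N.
P_allow = P_cr/n = 156000/4.7 = 33190 N.

P_allow = 33.2 kN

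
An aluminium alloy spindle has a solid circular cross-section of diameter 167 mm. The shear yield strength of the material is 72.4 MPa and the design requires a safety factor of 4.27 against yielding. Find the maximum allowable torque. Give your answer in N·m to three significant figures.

τ_allow = 72.4/4.27 = 16.96 MPa.
For a solid shaft T_allow = τ_allow·πd³/16; πd³/16 = π×167³/16 = 914500 mm³.
T_allow = 16.96×914500 = 1.551×10^7 N·mm = 15510 N·m.

T_allow = 15500 N·m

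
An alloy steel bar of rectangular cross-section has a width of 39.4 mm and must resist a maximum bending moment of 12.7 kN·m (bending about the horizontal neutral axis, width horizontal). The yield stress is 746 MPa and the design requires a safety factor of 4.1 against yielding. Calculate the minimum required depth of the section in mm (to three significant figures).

σ_allow = 746/4.1 = 182.0 MPa.
For a rectangular section σ = 6M/(bh²), so h² = 6M/(b σ_allow) = 6×1.2700×10^7/(39.4×182.0) = 10630 mm².
h = 103.1 mm.

h = 103 mm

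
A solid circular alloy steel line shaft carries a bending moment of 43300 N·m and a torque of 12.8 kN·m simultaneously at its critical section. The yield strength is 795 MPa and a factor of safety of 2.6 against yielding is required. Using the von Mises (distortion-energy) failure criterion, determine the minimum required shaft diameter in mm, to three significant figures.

σ_allow = σ_y/n = 795/2.6 = 305.8 MPa.
For a solid shaft σ_b = 32M/(πd³) and τ = 16T/(πd³), so the von Mises stress is σ' = (16/πd³)·√(4M²+3T²).
√(4M²+3T²) = √(4×(4.330×10^7)² + 3×(1.280×10^7)²) = 8.939×10^7 N·mm.
d³ = 16×8.939×10^7/(π×305.8) = 1.489×10^6 mm³.
d = 114.2 mm.

d = 114 mm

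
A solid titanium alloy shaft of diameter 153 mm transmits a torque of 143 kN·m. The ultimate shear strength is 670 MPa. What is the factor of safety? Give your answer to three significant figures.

τ = 16T/(πd³) = 16×1.4300×10^8/(π×153³) = 203.3 MPa.
n = τ_limit/τ = 670/203.3 = 3.295.

n = 3.29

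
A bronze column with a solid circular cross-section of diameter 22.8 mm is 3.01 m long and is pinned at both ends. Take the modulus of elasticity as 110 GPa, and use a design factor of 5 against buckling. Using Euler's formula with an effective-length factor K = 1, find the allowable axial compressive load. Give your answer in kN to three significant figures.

I = πd⁴/64 = π×22.8⁴/64 = 13270 mm⁴.
Effective length L_e = KL = 1×3.01 m = 3010 mm.
Euler critical load P_cr = π²EI/L_e² = π²×110000×13270/3010² = 1590 N.
P_allow = P_cr/n = 1590/5 = 317.9 N.

P_allow = 0.318 kN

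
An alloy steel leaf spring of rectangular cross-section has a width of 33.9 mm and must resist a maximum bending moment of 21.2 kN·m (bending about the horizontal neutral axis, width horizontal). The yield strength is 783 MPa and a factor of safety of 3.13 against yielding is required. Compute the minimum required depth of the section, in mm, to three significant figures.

σ_allow = 783/3.13 = 250.2 MPa.
For a rectangular section σ = 6M/(bh²), so h² = 6M/(b σ_allow) = 6×2.1200×10^7/(33.9×250.2) = 15000 mm².
h = 122.5 mm.

h = 122 mm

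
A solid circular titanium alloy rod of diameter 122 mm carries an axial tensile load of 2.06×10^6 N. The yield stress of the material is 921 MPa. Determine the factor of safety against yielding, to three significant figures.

n = 5.23

A = πd²/4 = 11690 mm².
σ = F/A = 2060000/11690 = 176.2 MPa.
n = 921/176.2 = 5.226.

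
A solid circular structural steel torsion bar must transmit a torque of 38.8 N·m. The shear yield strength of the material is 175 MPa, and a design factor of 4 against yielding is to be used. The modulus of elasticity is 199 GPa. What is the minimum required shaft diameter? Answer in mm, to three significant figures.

Allowable shear stress τ_allow = 175/4 = 43.75 MPa.
For a solid shaft τ = 16T/(πd³), so d³ = 16T/(π τ_allow) = 16×38800/(π×43.75) = 4517 mm³.
d = (4517)^(1/3) = 16.53 mm.

d = 16.5 mm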